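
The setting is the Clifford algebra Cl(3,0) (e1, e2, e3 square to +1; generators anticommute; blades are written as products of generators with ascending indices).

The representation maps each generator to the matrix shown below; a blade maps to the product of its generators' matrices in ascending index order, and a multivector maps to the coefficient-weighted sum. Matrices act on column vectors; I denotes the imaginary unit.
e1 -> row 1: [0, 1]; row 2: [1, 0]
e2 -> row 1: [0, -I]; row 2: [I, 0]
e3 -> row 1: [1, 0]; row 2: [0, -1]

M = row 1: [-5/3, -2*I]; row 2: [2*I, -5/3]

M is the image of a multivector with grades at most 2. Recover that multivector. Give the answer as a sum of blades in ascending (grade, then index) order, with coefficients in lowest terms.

Method: 1, rho(e1), rho(e2), rho(e3) form a trace-orthogonal basis of the 2x2 complex matrices (tr(X Y) = 2 if X = Y, else 0), so M = m0*1 + m1*rho(e1) + m2*rho(e2) + m3*rho(e3) with m0 = tr(M)/2 = -5/3, m1 = tr(M rho(e1))/2 = 0, m2 = tr(M rho(e2))/2 = 2, m3 = tr(M rho(e3))/2 = 0.
Multiplying table entries, the bivector images are rho(e1 e2) = I*rho(e3), rho(e1 e3) = -I*rho(e2), rho(e2 e3) = I*rho(e1); with real blade coefficients the real parts of m0..m3 are the coefficients of 1, e1, e2, e3 and the imaginary parts give the bivectors (e2 e3: Im m1, e1 e3: -Im m2, e1 e2: Im m3).
Answer: -5/3 + 2*e2


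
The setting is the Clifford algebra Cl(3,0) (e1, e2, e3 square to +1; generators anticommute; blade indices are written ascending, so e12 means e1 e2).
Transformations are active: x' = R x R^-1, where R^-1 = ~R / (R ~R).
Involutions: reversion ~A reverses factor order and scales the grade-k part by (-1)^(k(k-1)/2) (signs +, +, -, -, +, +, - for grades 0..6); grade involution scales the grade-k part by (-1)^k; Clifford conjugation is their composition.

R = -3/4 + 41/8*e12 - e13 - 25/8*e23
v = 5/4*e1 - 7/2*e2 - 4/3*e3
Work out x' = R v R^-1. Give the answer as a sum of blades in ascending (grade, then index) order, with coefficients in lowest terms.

~R = -3/4 - 41/8*e12 + e13 + 25/8*e23, and R ~R = 1203/32, so R^-1 = ~R / (1203/32).
R v = -421/24*e1 + 37/96*e2 - 139/16*e3 - 1367/96*e123
Answer: 13117/7218*e1 + 9842/3609*e2 - 31795/14436*e3


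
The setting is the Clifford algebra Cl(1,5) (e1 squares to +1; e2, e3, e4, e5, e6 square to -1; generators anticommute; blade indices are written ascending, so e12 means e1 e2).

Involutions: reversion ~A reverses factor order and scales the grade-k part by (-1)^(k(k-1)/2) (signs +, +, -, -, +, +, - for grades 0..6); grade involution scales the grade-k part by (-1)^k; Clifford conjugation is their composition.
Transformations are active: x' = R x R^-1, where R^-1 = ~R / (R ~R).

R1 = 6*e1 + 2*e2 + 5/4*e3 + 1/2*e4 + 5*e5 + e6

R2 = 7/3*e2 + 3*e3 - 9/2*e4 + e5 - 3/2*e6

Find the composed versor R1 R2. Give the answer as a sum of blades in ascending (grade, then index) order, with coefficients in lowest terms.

Distribute over the terms of R2 (each basis-blade product reordered to ascending indices, repeated generators contracted through their squares):
R1 (7/3*e2) = -14/3 + 14*e12 - 35/12*e23 - 7/6*e24 - 35/3*e25 - 7/3*e26
R1 (3*e3) = -15/4 + 18*e13 + 6*e23 - 3/2*e34 - 15*e35 - 3*e36
R1 (-9/2*e4) = 9/4 - 27*e14 - 9*e24 - 45/8*e34 + 45/2*e45 + 9/2*e46
R1 (e5) = -5 + 6*e15 + 2*e25 + 5/4*e35 + 1/2*e45 - e56
R1 (-3/2*e6) = 3/2 - 9*e16 - 3*e26 - 15/8*e36 - 3/4*e46 - 15/2*e56
Summing the partial products and collecting blades:
Answer: -29/3 + 14*e12 + 18*e13 - 27*e14 + 6*e15 - 9*e16 + 37/12*e23 - 61/6*e24 - 29/3*e25 - 16/3*e26 - 57/8*e34 - 55/4*e35 - 39/8*e36 + 23*e45 + 15/4*e46 - 17/2*e56


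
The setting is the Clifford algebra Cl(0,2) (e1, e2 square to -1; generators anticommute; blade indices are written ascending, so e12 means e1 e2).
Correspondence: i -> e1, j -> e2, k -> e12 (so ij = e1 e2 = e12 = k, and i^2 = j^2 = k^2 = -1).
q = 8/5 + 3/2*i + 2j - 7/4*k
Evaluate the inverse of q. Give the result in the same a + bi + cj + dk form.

In blades: q = 8/5 + 3/2*e1 + 2*e2 - 7/4*e12.
With qbar = 8/5 - 3/2*e1 - 2*e2 + 7/4*e12 (scalar fixed, mapped units negated), q qbar = 4749/400 (the sum of squared coefficients), so q^-1 = qbar / (4749/400) = 640/4749 - 200/1583*e1 - 800/4749*e2 + 700/4749*e12; translating back:
Answer: 640/4749 - 200/1583*i - 800/4749*j + 700/4749*k


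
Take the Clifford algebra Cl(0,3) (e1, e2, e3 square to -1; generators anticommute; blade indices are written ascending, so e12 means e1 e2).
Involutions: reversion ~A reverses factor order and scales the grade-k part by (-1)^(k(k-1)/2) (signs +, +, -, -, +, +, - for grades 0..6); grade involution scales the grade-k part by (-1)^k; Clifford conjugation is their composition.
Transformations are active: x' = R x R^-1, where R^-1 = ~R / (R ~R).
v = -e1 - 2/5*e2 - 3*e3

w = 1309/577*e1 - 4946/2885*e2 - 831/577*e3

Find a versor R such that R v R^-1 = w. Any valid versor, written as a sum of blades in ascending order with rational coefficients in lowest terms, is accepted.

Here q(v) = q(w) = -254/25; the classical choice R = v + w = 732/577*e1 - 1220/577*e2 - 2562/577*e3 then realises v -> w under the sandwich.
Answer: 732/577*e1 - 1220/577*e2 - 2562/577*e3


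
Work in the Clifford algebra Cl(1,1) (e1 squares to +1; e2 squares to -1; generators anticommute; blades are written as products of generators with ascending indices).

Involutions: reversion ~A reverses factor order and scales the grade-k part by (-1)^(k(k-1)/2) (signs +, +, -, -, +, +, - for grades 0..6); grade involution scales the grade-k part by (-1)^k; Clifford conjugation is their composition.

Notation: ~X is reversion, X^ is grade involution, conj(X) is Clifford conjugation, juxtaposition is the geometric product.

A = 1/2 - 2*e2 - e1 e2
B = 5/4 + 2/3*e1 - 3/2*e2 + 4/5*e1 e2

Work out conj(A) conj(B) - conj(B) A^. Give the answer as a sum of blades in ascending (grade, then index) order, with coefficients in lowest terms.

first term: -127/40 - 103/30*e1 + 47/12*e2 + 131/60*e1 e2
second term: -63/40 - 7/30*e1 + 47/12*e2 - 179/60*e1 e2
Answer: -8/5 - 16/5*e1 + 31/6*e1 e2


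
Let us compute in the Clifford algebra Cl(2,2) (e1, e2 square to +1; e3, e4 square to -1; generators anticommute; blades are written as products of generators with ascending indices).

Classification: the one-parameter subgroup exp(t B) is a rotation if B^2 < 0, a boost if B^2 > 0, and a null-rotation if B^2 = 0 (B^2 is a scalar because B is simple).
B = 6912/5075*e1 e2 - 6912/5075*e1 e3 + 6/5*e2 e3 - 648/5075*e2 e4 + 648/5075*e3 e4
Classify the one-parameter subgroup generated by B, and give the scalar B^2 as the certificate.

B^2 term by term: the squares give (6912/5075)^2*(e1 e2)^2 + (-6912/5075)^2*(e1 e3)^2 + (6/5)^2*(e2 e3)^2 + (-648/5075)^2*(e2 e4)^2 + (648/5075)^2*(e3 e4)^2 = 47775744/25755625*(-1) + 47775744/25755625*(+1) + 36/25*(+1) + 419904/25755625*(+1) + 419904/25755625*(-1) = 36/25 (each basis 2-blade squares to minus the product of its generators' squares); cross terms between blades sharing an index anticommute and cancel; the commuting (index-disjoint) pairs give grade-4 terms 2*c*c'*(blade product), which cancel blade by blade — e1 e2 e3 e4: 8957952/25755625 - 8957952/25755625 = 0 — confirming B is simple. So B^2 = 36/25.
Answer: boost, certificate B^2 = 36/25. One invariant decides it: the square 36/25 survives every conjugation, and its sign is exactly the classification.


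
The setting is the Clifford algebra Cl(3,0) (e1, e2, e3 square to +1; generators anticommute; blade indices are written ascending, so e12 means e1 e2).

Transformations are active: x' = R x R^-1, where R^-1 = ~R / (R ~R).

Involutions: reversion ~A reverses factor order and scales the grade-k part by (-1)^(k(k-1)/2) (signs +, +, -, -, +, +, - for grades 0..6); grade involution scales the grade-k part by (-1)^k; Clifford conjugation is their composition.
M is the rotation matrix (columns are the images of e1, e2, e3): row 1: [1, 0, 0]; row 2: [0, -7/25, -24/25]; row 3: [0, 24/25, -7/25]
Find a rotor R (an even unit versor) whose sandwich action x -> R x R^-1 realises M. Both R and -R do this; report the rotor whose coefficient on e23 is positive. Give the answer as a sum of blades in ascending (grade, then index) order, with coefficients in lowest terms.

Method: write R = a + b12*e12 + b13*e13 + b23*e23 with a^2 + b12^2 + b13^2 + b23^2 = 1 (so R^-1 = ~R). Expanding the columns R e_j ~R gives tr M = 4a^2 - 1 and, from the antisymmetric part, M21 - M12 = -4a*b12, M13 - M31 = 4a*b13, M32 - M23 = -4a*b23.
Here tr M = 11/25, so a^2 = (1 + tr M)/4 = 9/25 and a = ±3/5. Taking a = 3/5: M21 - M12 = 0, M13 - M31 = 0, M32 - M23 = 48/25, giving b12 = 0, b13 = 0, b23 = -4/5, i.e. R = 3/5 - 4/5*e23.
Its e23 coefficient is negative, so report the other preimage -R.
Answer: -3/5 + 4/5*e23. Uniqueness: Spin(3) -> SO(3) maps R and -R to the same rotation of trace 11/25; fixing the sign of the e23 coefficient removes the ambiguity.


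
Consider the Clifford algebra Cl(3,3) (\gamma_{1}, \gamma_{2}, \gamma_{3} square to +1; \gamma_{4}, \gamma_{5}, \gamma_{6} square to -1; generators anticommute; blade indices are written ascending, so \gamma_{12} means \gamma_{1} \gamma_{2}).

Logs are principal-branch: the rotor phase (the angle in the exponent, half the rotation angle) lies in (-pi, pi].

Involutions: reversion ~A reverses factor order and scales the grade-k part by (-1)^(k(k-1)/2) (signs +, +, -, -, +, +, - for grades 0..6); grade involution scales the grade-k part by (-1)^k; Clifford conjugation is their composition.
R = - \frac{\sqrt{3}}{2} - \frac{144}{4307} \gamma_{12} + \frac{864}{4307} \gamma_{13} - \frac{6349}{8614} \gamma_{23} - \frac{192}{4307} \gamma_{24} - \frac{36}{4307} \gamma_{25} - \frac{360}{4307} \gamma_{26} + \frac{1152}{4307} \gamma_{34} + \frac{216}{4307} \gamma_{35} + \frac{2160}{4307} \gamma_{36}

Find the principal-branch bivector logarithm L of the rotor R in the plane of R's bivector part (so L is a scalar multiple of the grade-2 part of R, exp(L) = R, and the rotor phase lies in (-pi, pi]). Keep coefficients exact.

The scalar part of R is - \frac{\sqrt{3}}{2}, which pins the rotor phase on the principal branch; dividing the bivector part by the sine of that phase recovers the unit plane, and L is the phase times that plane.
Concretely: cos(phase) = - \frac{\sqrt{3}}{2} gives phase = ±\frac{5 \pi}{6}, and since phase/sin(phase) is even the sign is immaterial: L = (phase/sin(phase)) * <R>_2 = (\frac{5 \pi}{3}) * <R>_2.
Answer: - \frac{240 \pi}{4307} \gamma_{12} + \frac{1440 \pi}{4307} \gamma_{13} - \frac{31745 \pi}{25842} \gamma_{23} - \frac{320 \pi}{4307} \gamma_{24} - \frac{60 \pi}{4307} \gamma_{25} - \frac{600 \pi}{4307} \gamma_{26} + \frac{1920 \pi}{4307} \gamma_{34} + \frac{360 \pi}{4307} \gamma_{35} + \frac{3600 \pi}{4307} \gamma_{36}


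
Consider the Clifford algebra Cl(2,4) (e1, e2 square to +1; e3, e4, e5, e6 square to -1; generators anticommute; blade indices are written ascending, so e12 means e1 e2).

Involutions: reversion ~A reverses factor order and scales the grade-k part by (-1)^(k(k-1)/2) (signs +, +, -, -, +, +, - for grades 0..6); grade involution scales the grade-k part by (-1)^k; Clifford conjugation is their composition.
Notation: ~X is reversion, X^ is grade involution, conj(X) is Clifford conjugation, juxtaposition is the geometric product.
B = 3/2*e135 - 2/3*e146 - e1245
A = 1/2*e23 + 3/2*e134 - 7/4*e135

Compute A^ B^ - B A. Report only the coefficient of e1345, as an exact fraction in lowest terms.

first term: 21/8 + e36 + 9/4*e45 + 3/4*e125 - 7/4*e234 - 3/2*e235 + 1/2*e1345 - 7/6*e3456 + 1/3*e12346
second term: 21/8 - e36 - 9/4*e45 + 3/4*e125 + 7/4*e234 + 3/2*e235 - 1/2*e1345 - 7/6*e3456 - 1/3*e12346
Answer: 1


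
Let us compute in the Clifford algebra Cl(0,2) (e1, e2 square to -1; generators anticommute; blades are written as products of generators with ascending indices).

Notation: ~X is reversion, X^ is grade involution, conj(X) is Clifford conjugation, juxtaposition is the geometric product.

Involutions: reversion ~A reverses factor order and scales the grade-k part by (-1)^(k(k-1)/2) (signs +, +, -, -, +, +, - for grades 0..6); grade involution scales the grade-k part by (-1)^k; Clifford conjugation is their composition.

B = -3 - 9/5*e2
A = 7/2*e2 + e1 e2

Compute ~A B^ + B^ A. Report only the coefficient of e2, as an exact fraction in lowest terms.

first term: -63/10 + 9/5*e1 - 21/2*e2 + 3*e1 e2
second term: -63/10 + 9/5*e1 - 21/2*e2 - 3*e1 e2
Answer: -21


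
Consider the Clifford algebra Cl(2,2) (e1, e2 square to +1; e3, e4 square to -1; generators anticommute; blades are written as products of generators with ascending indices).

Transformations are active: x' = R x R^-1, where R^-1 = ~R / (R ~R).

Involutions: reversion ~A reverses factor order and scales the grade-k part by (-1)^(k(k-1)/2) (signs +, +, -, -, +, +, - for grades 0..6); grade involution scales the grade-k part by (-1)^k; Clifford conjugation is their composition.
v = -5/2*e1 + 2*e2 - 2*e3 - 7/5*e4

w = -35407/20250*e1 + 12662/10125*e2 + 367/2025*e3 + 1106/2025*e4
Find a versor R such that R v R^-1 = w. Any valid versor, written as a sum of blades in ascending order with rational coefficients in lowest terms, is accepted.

Sketch: the shared square 429/100 makes R = v + w = -43016/10125*e1 + 32912/10125*e2 - 3683/2025*e3 - 1729/2025*e4 the natural versor; its sandwich fixes that direction, negates (v - w)/2, and sends v to w.
Answer: -43016/10125*e1 + 32912/10125*e2 - 3683/2025*e3 - 1729/2025*e4


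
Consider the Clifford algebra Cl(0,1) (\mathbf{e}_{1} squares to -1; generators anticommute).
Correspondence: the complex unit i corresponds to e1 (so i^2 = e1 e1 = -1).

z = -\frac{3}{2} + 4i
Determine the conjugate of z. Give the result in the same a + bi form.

In blades: z = -\frac{3}{2} + 4 e_{1}.
Conjugation here is Clifford conjugation: the scalar is fixed and the grade-1 and grade-2 blades all flip sign, giving -\frac{3}{2} - 4 e_{1}; translating back:
Answer: -\frac{3}{2} - 4i


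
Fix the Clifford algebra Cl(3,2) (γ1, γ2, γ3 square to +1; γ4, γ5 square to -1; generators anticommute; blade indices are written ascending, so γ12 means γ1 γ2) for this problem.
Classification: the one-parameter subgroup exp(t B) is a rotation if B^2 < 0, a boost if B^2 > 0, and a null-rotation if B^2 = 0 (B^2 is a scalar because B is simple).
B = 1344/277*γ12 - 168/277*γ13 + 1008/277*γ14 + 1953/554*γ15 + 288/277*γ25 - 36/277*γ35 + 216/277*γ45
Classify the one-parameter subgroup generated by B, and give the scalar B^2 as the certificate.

B^2 term by term: the squares give (1344/277)^2*(γ12)^2 + (-168/277)^2*(γ13)^2 + (1008/277)^2*(γ14)^2 + (1953/554)^2*(γ15)^2 + (288/277)^2*(γ25)^2 + (-36/277)^2*(γ35)^2 + (216/277)^2*(γ45)^2 = 1806336/76729*(-1) + 28224/76729*(-1) + 1016064/76729*(+1) + 3814209/306916*(+1) + 82944/76729*(+1) + 1296/76729*(+1) + 46656/76729*(-1) = 9/4 (each basis 2-blade squares to minus the product of its generators' squares); cross terms between blades sharing an index anticommute and cancel; the commuting (index-disjoint) pairs give grade-4 terms 2*c*c'*(blade product), which cancel blade by blade — γ1235: -96768/76729 + 96768/76729 = 0; γ1245: 580608/76729 - 580608/76729 = 0; γ1345: -72576/76729 + 72576/76729 = 0 — confirming B is simple. So B^2 = 9/4.
Answer: boost, certificate B^2 = 9/4. Certificate logic: 9/4 is a conjugation-invariant scalar, so its sign fixes rotation versus boost versus null-rotation outright.


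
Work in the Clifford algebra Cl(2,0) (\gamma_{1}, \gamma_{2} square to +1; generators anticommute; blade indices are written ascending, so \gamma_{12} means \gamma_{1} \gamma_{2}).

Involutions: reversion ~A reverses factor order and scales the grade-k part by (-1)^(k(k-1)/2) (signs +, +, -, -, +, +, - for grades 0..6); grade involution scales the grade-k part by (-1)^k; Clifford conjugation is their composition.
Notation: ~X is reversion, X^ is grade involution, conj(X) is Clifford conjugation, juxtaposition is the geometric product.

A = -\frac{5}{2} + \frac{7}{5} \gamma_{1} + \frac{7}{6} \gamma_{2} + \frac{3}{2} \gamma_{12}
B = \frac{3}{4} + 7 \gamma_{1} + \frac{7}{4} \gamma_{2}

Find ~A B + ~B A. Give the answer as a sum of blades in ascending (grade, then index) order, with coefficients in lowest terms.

first term: \frac{299}{30} - \frac{763}{40} \gamma_{1} + 7 \gamma_{2} - \frac{821}{120} \gamma_{12}
second term: \frac{299}{30} - \frac{763}{40} \gamma_{1} + 7 \gamma_{2} + \frac{821}{120} \gamma_{12}
Answer: \frac{299}{15} - \frac{763}{20} \gamma_{1} + 14 \gamma_{2}


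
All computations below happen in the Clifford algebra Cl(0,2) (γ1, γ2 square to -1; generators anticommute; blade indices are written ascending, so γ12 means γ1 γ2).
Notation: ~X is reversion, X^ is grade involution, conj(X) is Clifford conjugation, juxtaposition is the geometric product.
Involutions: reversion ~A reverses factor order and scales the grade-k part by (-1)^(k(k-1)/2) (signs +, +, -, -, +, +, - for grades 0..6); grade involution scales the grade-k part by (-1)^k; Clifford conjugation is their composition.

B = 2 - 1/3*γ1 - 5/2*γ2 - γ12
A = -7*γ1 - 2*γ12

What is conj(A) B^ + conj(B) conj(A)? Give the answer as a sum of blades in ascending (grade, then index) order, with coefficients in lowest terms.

first term: -1/3 + 9*γ1 + 23/3*γ2 + 43/2*γ12
second term: -13/3 + 19*γ1 + 19/3*γ2 - 27/2*γ12
Answer: -14/3 + 28*γ1 + 14*γ2 + 8*γ12


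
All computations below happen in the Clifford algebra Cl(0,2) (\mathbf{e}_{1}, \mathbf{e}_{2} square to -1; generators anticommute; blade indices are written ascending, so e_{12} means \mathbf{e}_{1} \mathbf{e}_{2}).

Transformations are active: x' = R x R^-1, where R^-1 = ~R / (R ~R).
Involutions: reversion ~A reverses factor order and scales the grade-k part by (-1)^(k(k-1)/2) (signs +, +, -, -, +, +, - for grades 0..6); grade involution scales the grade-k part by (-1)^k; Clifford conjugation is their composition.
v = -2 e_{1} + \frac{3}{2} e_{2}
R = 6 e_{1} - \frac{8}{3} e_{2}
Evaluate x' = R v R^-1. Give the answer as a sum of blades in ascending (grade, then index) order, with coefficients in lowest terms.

~R = 6 e_{1} - \frac{8}{3} e_{2}, and R ~R = -\frac{388}{9}, so R^-1 = ~R / (-\frac{388}{9}).
R v = 16 + \frac{11}{3} e_{12}
Answer: -\frac{238}{97} e_{1} + \frac{93}{194} e_{2}


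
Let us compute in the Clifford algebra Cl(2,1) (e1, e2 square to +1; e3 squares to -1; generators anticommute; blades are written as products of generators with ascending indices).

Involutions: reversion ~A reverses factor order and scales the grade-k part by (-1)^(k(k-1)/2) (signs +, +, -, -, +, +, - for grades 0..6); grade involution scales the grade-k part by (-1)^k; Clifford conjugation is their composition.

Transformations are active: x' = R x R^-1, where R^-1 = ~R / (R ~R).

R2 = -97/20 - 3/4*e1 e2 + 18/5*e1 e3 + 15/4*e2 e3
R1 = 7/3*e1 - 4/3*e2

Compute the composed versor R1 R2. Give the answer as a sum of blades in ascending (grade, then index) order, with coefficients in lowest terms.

Distribute over the terms of R1 (each basis-blade product reordered to ascending indices, repeated generators contracted through their squares):
(7/3*e1) R2 = -679/60*e1 - 7/4*e2 + 42/5*e3 + 35/4*e1 e2 e3
(-4/3*e2) R2 = -e1 + 97/15*e2 - 5*e3 + 24/5*e1 e2 e3
Summing the partial products and collecting blades:
Answer: -739/60*e1 + 283/60*e2 + 17/5*e3 + 271/20*e1 e2 e3


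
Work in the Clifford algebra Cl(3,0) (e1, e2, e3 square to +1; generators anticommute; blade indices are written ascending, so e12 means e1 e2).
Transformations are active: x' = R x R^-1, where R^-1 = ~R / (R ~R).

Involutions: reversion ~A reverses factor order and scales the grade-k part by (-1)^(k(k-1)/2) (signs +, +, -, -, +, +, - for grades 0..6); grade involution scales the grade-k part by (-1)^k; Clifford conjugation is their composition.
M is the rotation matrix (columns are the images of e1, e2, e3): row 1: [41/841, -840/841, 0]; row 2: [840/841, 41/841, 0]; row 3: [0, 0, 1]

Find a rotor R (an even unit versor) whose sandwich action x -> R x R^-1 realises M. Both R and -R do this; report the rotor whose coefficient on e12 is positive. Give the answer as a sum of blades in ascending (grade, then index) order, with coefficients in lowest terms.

Method: write R = a + b12*e12 + b13*e13 + b23*e23 with a^2 + b12^2 + b13^2 + b23^2 = 1 (so R^-1 = ~R). Expanding the columns R e_j ~R gives tr M = 4a^2 - 1 and, from the antisymmetric part, M21 - M12 = -4a*b12, M13 - M31 = 4a*b13, M32 - M23 = -4a*b23.
Here tr M = 923/841, so a^2 = (1 + tr M)/4 = 441/841 and a = ±21/29. Taking a = 21/29: M21 - M12 = 1680/841, M13 - M31 = 0, M32 - M23 = 0, giving b12 = -20/29, b13 = 0, b23 = 0, i.e. R = 21/29 - 20/29*e12.
Its e12 coefficient is negative, so report the other preimage -R.
Answer: -21/29 + 20/29*e12. Uniqueness: Spin(3) -> SO(3) maps R and -R to the same rotation of trace 923/841; fixing the sign of the e12 coefficient removes the ambiguity.


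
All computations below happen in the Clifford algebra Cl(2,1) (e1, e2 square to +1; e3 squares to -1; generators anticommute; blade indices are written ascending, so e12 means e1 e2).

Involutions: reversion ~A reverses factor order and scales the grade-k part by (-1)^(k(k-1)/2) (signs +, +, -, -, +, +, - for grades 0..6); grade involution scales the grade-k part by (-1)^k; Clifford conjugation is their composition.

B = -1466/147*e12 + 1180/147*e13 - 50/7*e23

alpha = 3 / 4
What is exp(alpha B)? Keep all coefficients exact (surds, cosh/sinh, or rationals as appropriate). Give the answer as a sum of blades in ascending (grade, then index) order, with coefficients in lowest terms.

B^2 term by term: the squares give (-1466/147)^2*(e12)^2 + (1180/147)^2*(e13)^2 + (-50/7)^2*(e23)^2 = 2149156/21609*(-1) + 1392400/21609*(+1) + 2500/49*(+1) = 16 (each basis 2-blade squares to minus the product of its generators' squares); cross terms between blades sharing an index anticommute and cancel. So B^2 = 16.
B^2 = 16 — hyperbolic case — the even/odd split gives cosh and sinh: l = 4, alpha*l = 3, so exp(alpha B) = cosh(3) + (sinh(3)/4)*B = cosh(3) + (sinh(3)/4)*B.
Answer: cosh(3) - 733*sinh(3)/294*e12 + 295*sinh(3)/147*e13 - 25*sinh(3)/14*e23


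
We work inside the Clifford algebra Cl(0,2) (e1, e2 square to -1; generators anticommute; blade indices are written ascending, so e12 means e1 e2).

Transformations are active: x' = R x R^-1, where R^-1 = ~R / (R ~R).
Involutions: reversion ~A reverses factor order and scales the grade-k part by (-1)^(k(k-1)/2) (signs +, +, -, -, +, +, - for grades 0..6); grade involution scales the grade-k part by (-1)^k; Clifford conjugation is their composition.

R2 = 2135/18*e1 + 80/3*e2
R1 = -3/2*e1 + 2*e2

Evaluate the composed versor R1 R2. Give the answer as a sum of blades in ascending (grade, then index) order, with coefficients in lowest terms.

Distribute over the terms of R1 (each basis-blade product reordered to ascending indices, repeated generators contracted through their squares):
(-3/2*e1) R2 = 2135/12 - 40*e12
(2*e2) R2 = -160/3 - 2135/9*e12
Summing the partial products and collecting blades:
Answer: 1495/12 - 2495/9*e12


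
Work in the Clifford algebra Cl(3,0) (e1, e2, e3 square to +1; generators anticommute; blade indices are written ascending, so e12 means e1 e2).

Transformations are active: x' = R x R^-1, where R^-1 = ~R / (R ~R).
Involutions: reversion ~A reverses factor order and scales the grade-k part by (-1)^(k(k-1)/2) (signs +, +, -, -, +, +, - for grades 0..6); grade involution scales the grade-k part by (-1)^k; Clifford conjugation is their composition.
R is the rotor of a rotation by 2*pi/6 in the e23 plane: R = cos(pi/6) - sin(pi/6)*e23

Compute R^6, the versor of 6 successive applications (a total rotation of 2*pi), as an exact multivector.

Because a rotor carries half the rotation angle, composing 6 copies of this e23-plane rotor multiplies the phase: 6*(pi/6) = pi, hence R^6 = cos(pi) - sin(pi)*e23.
cos(pi) = -1 and sin(pi) = 0, so R^6 = -1. The total rotation 2*pi is 1 full turn, so every vector returns to itself, yet the rotor is -1, on the OTHER sheet of the double cover (an odd number of 2*pi turns).
Answer: -1


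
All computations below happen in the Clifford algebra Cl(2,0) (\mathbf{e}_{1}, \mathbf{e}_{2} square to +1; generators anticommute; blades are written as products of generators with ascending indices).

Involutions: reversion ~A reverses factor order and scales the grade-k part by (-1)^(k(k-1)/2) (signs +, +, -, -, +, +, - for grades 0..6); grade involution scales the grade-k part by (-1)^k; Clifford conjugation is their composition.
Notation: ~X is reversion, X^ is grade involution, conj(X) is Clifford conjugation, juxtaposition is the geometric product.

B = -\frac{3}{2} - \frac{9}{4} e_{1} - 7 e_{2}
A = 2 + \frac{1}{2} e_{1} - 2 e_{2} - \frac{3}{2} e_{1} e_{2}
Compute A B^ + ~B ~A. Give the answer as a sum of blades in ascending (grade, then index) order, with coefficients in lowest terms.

first term: -\frac{127}{8} - \frac{27}{4} e_{1} + \frac{163}{8} e_{2} + \frac{41}{4} e_{1} e_{2}
second term: \frac{79}{8} + \frac{21}{4} e_{1} - \frac{115}{8} e_{2} + \frac{23}{4} e_{1} e_{2}
Answer: -6 - \frac{3}{2} e_{1} + 6 e_{2} + 16 e_{1} e_{2}


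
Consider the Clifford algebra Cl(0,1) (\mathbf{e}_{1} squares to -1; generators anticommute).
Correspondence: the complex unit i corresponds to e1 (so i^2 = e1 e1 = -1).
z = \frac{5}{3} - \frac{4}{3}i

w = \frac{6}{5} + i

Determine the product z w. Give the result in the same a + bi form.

In blades: z = \frac{5}{3} - \frac{4}{3} e_{1}, w = \frac{6}{5} + e_{1}.
Distribute z over w term by term (generator squares from the signature, products reordered to ascending indices): (\frac{5}{3})*w = 2 + \frac{5}{3} e_{1}; (-\frac{4}{3} e_{1})*w = \frac{4}{3} - \frac{8}{5} e_{1}.
Sum: \frac{10}{3} + \frac{1}{15} e_{1}; translating back through the correspondence:
Answer: \frac{10}{3} + \frac{1}{15}i


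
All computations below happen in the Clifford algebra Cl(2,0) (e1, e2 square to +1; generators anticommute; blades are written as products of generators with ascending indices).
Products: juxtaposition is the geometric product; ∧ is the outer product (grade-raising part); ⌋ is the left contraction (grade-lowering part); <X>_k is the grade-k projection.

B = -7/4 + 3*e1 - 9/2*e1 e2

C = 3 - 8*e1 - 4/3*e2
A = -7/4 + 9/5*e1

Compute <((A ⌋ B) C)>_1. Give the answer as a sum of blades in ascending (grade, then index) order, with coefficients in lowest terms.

step 1: 677/80 - 21/4*e1 - 81/10*e2 + 63/8*e1 e2
step 2: 1251/16 - 1879/20*e1 + 329/12*e2 - 1367/40*e1 e2
step 3: -1879/20*e1 + 329/12*e2
Answer: -1879/20*e1 + 329/12*e2


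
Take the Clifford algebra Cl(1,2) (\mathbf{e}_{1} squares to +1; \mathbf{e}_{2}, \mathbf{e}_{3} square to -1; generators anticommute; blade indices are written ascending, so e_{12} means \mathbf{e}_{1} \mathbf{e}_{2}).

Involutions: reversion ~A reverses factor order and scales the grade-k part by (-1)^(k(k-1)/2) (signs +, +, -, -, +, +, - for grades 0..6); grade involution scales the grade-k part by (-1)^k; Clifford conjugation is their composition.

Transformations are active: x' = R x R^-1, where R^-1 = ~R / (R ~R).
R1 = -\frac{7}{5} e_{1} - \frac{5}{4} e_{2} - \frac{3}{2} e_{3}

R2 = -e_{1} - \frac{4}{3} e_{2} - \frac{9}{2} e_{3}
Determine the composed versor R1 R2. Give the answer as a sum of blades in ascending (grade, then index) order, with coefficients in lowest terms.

Distribute over the terms of R1 (each basis-blade product reordered to ascending indices, repeated generators contracted through their squares):
(-\frac{7}{5} e_{1}) R2 = \frac{7}{5} + \frac{28}{15} e_{12} + \frac{63}{10} e_{13}
(-\frac{5}{4} e_{2}) R2 = -\frac{5}{3} - \frac{5}{4} e_{12} + \frac{45}{8} e_{23}
(-\frac{3}{2} e_{3}) R2 = -\frac{27}{4} - \frac{3}{2} e_{13} - 2 e_{23}
Summing the partial products and collecting blades:
Answer: -\frac{421}{60} + \frac{37}{60} e_{12} + \frac{24}{5} e_{13} + \frac{29}{8} e_{23}


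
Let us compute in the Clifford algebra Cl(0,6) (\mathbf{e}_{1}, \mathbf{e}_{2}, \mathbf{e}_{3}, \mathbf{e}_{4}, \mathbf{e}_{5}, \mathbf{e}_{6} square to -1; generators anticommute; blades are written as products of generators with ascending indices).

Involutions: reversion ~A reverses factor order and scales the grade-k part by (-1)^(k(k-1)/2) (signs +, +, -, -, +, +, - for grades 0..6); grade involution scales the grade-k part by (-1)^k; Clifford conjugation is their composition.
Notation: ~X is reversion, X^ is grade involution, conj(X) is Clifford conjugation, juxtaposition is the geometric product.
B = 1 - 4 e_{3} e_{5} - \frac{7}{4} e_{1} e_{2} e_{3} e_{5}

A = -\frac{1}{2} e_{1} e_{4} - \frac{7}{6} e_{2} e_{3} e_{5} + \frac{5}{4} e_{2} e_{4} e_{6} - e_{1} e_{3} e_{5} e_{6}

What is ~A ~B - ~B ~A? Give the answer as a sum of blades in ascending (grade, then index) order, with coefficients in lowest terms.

first term: \frac{49}{24} e_{1} - \frac{14}{3} e_{2} + \frac{1}{2} e_{1} e_{4} + 4 e_{1} e_{6} + \frac{7}{4} e_{2} e_{6} + \frac{7}{6} e_{2} e_{3} e_{5} - \frac{5}{4} e_{2} e_{4} e_{6} - 2 e_{1} e_{3} e_{4} e_{5} - e_{1} e_{3} e_{5} e_{6} - \frac{7}{8} e_{2} e_{3} e_{4} e_{5} - \frac{35}{16} e_{1} e_{3} e_{4} e_{5} e_{6} + 5 e_{2} e_{3} e_{4} e_{5} e_{6}
second term: -\frac{49}{24} e_{1} - \frac{14}{3} e_{2} + \frac{1}{2} e_{1} e_{4} + 4 e_{1} e_{6} - \frac{7}{4} e_{2} e_{6} + \frac{7}{6} e_{2} e_{3} e_{5} - \frac{5}{4} e_{2} e_{4} e_{6} - 2 e_{1} e_{3} e_{4} e_{5} - e_{1} e_{3} e_{5} e_{6} + \frac{7}{8} e_{2} e_{3} e_{4} e_{5} + \frac{35}{16} e_{1} e_{3} e_{4} e_{5} e_{6} + 5 e_{2} e_{3} e_{4} e_{5} e_{6}
Answer: \frac{49}{12} e_{1} + \frac{7}{2} e_{2} e_{6} - \frac{7}{4} e_{2} e_{3} e_{4} e_{5} - \frac{35}{8} e_{1} e_{3} e_{4} e_{5} e_{6}


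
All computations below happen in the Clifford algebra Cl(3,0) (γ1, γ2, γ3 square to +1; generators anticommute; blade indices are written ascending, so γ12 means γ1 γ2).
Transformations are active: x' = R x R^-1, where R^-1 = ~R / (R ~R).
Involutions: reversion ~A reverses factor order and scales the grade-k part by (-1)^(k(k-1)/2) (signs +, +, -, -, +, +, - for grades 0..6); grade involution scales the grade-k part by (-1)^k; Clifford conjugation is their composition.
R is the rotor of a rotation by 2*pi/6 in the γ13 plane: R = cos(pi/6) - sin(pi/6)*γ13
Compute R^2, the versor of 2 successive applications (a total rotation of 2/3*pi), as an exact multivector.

Half-angle bookkeeping: 2 applications in γ13 add up to rotor phase 2*pi/6 = pi/3, so R^2 = cos(pi/3) - sin(pi/3)*γ13.
cos(pi/3) = 1/2 and sin(pi/3) = sqrt(3)/2, so R^2 = 1/2 - sqrt(3)/2*γ13. The net rotation is 2/3*pi; the rotor keeps the half-angle phase exactly.
Answer: 1/2 - sqrt(3)/2*γ13


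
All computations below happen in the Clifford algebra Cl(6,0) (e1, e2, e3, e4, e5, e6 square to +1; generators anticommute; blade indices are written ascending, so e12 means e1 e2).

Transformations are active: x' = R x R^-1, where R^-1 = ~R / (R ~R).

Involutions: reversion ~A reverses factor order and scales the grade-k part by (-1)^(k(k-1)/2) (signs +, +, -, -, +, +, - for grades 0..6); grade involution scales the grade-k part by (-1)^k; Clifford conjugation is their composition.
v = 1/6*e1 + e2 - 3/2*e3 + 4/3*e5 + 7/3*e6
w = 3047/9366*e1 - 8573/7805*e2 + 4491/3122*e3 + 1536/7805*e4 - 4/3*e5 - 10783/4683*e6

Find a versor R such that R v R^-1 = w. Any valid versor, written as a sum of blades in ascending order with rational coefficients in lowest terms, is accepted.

A norm check does it: q(v) = q(w) = 21/2, hence R = v + w = 768/1561*e1 - 768/7805*e2 - 96/1561*e3 + 1536/7805*e4 + 48/1561*e6 realises the map — parallel part kept, (v - w)/2 negated, v carried to w.
Answer: 768/1561*e1 - 768/7805*e2 - 96/1561*e3 + 1536/7805*e4 + 48/1561*e6


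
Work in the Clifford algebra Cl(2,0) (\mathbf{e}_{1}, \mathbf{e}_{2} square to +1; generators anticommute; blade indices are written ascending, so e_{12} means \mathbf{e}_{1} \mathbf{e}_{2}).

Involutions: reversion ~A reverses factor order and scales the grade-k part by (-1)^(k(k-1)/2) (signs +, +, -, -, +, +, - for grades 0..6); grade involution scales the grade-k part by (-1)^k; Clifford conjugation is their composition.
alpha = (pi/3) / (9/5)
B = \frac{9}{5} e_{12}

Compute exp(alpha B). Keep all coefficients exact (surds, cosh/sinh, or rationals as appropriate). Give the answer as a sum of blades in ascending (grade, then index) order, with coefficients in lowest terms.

B^2 = (\frac{9}{5})^2*(e_{12})^2 = \frac{81}{25}*(-1) = -\frac{81}{25} (a basis 2-blade squares to minus the product of its generators' squares).
B^2 = -\frac{81}{25} — since the square is negative, the closed form is circular: l = \frac{9}{5}, alpha*l = \frac{\pi}{3}, so exp(alpha B) = cos(\frac{\pi}{3}) + (sin(\frac{\pi}{3})/(\frac{9}{5}))*B = \frac{1}{2} + (\frac{5 \sqrt{3}}{18})*B.
Answer: \frac{1}{2} + \frac{\sqrt{3}}{2} e_{12}


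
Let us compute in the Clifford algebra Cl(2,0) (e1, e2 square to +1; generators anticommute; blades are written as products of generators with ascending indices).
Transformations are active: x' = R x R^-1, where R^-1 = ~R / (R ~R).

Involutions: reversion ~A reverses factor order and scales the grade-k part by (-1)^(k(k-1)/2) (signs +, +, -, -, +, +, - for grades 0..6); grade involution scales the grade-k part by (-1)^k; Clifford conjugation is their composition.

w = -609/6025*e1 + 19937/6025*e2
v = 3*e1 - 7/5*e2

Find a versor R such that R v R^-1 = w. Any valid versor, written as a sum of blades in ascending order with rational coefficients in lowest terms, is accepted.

The midline construction: v and w both square to 274/25, so reflecting in their sum 17466/6025*e1 + 11502/6025*e2 exchanges them.
Answer: 17466/6025*e1 + 11502/6025*e2


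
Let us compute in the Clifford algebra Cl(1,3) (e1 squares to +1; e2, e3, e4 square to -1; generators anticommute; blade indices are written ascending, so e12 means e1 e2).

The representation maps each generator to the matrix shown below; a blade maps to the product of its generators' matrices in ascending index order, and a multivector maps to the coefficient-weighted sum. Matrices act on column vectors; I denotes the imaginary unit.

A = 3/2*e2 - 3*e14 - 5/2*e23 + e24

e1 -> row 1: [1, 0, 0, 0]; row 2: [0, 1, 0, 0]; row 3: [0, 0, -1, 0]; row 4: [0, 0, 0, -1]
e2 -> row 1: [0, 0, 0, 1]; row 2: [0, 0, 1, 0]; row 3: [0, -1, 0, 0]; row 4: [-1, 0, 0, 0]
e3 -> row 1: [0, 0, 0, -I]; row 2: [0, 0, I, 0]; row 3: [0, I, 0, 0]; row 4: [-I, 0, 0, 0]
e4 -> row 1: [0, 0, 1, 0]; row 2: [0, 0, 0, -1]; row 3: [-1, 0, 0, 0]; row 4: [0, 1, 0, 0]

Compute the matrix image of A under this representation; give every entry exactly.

Bivector images (products of the table entries): rho(e14) = rho(e1)rho(e4) = row 1: [0, 0, 1, 0]; row 2: [0, 0, 0, -1]; row 3: [1, 0, 0, 0]; row 4: [0, -1, 0, 0]; rho(e23) = rho(e2)rho(e3) = row 1: [-I, 0, 0, 0]; row 2: [0, I, 0, 0]; row 3: [0, 0, -I, 0]; row 4: [0, 0, 0, I]; rho(e24) = rho(e2)rho(e4) = row 1: [0, 1, 0, 0]; row 2: [-1, 0, 0, 0]; row 3: [0, 0, 0, 1]; row 4: [0, 0, -1, 0].
M = (3/2)*rho(e2) + (-3)*rho(e14) + (-5/2)*rho(e23) + (1)*rho(e24), summed entrywise:
Answer: row 1: [5*I/2, 1, -3, 3/2]; row 2: [-1, -5*I/2, 3/2, 3]; row 3: [-3, -3/2, 5*I/2, 1]; row 4: [-3/2, 3, -1, -5*I/2]


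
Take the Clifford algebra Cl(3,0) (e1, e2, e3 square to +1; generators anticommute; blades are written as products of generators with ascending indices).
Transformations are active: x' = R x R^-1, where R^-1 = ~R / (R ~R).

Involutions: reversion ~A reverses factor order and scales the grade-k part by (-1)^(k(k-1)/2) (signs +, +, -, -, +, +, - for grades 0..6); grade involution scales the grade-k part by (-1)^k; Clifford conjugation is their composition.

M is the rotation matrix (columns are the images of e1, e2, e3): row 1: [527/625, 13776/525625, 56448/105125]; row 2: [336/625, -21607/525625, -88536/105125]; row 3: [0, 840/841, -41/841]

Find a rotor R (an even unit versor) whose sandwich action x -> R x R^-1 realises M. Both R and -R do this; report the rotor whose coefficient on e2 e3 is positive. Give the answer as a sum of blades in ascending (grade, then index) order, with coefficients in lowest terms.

Method: write R = a + b12*e1 e2 + b13*e1 e3 + b23*e2 e3 with a^2 + b12^2 + b13^2 + b23^2 = 1 (so R^-1 = ~R). Expanding the columns R e_j ~R gives tr M = 4a^2 - 1 and, from the antisymmetric part, M21 - M12 = -4a*b12, M13 - M31 = 4a*b13, M32 - M23 = -4a*b23.
Here tr M = 15839/21025, so a^2 = (1 + tr M)/4 = 9216/21025 and a = ±96/145. Taking a = 96/145: M21 - M12 = 10752/21025, M13 - M31 = 56448/105125, M32 - M23 = 193536/105125, giving b12 = -28/145, b13 = 147/725, b23 = -504/725, i.e. R = 96/145 - 28/145*e1 e2 + 147/725*e1 e3 - 504/725*e2 e3.
Its e2 e3 coefficient is negative, so report the other preimage -R.
Answer: -96/145 + 28/145*e1 e2 - 147/725*e1 e3 + 504/725*e2 e3. Note: both R and -R realise this M (trace 15839/21025); the covering map identifies them, and the e2 e3-coefficient sign is the tie-breaker.


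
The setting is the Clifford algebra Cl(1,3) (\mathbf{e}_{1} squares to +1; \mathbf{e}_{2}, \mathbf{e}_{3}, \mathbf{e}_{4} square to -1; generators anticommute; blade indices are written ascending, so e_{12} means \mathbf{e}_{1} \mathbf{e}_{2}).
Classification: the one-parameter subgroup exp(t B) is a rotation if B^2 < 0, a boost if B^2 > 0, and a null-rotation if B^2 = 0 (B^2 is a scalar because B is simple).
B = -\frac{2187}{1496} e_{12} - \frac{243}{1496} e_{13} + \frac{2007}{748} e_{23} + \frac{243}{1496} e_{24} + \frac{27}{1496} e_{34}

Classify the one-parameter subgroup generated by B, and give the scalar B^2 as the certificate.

B^2 term by term: the squares give (-\frac{2187}{1496})^2*(e_{12})^2 + (-\frac{243}{1496})^2*(e_{13})^2 + (\frac{2007}{748})^2*(e_{23})^2 + (\frac{243}{1496})^2*(e_{24})^2 + (\frac{27}{1496})^2*(e_{34})^2 = \frac{4782969}{2238016}*(+1) + \frac{59049}{2238016}*(+1) + \frac{4028049}{559504}*(-1) + \frac{59049}{2238016}*(-1) + \frac{729}{2238016}*(-1) = -\frac{81}{16} (each basis 2-blade squares to minus the product of its generators' squares); cross terms between blades sharing an index anticommute and cancel; the commuting (index-disjoint) pairs give grade-4 terms 2*c*c'*(blade product), which cancel blade by blade — e_{1234}: -\frac{59049}{1119008} + \frac{59049}{1119008} = 0 — confirming B is simple. So B^2 = -\frac{81}{16}.
Answer: rotation, certificate B^2 = -\frac{81}{16}. No conjugation can change B^2 = -\frac{81}{16}; the sign gives the class.


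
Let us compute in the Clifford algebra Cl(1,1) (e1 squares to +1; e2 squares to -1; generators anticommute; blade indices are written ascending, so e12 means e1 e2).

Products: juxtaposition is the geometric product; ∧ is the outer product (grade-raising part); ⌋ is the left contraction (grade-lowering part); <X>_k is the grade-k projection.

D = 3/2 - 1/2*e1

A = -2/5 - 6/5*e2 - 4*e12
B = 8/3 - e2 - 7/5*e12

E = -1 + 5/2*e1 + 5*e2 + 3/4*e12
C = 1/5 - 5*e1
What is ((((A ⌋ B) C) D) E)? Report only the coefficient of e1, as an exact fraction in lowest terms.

step 1: 10/3 + 42/25*e1 + 2/5*e2 + 14/25*e12
step 2: -116/15 - 6124/375*e1 + 72/25*e2 + 264/125*e12
step 3: -1288/375 - 7736/375*e1 + 672/125*e2 + 576/125*e12
step 4: -26836/375 - 2612/375*e1 - 18578/375*e2 - 46414/375*e12
Answer: -2612/375


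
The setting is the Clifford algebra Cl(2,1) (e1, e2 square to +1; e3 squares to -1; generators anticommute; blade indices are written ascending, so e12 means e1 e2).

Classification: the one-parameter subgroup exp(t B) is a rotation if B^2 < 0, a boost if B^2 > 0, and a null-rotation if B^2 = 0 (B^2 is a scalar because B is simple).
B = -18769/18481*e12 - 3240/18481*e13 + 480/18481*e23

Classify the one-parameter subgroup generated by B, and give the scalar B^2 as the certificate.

B^2 term by term: the squares give (-18769/18481)^2*(e12)^2 + (-3240/18481)^2*(e13)^2 + (480/18481)^2*(e23)^2 = 352275361/341547361*(-1) + 10497600/341547361*(+1) + 230400/341547361*(+1) = -1 (each basis 2-blade squares to minus the product of its generators' squares); cross terms between blades sharing an index anticommute and cancel. So B^2 = -1.
Answer: rotation, certificate B^2 = -1. One invariant decides it: the square -1 survives every conjugation, and its sign is exactly the classification.
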